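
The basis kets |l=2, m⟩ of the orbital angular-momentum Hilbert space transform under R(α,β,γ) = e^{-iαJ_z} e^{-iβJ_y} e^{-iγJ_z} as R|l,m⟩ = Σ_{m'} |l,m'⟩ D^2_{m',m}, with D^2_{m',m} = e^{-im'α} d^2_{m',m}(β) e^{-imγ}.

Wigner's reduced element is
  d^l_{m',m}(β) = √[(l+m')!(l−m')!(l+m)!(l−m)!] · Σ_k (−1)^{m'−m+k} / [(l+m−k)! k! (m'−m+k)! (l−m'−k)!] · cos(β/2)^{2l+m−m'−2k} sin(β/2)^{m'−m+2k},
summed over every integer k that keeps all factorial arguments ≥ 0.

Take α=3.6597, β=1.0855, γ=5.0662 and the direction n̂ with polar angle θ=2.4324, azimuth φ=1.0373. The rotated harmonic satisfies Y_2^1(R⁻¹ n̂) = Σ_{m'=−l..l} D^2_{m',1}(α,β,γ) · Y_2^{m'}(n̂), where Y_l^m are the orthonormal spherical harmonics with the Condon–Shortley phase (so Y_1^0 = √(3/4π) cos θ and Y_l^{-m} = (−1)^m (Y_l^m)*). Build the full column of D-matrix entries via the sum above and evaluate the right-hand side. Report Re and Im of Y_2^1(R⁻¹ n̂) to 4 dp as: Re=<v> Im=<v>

Re=0.2932 Im=0.1784

Need the full column D^2_{m',1} for m'=−2..2 at α=3.6597, β=1.0855, γ=5.0662.
cos(β/2)=0.856292, sin(β/2)=0.516493
d^2_{-2,1}: single k=3 term ⇒ +0.235963;  D = -0.148813+0.183121i
d^2_{-1,1}: k∈[2..3] ⇒ +0.586804 -0.071163 = +0.515641;  D = +0.084337-0.508697i
d^2_{0,1}: k∈[1..2] ⇒ +0.794337 -0.288995 = +0.505342;  D = +0.175089+0.474041i
d^2_{1,1}: k∈[0..1] ⇒ +0.537634 -0.586804 = -0.049170;  D = +0.037643+0.031634i
d^2_{2,1}: single k=0 term ⇒ -0.648574;  D = -0.638005-0.116606i
Y_2^{m'}(θ=2.4324,φ=1.0373) and Σ D·Y over m':
  (-0.1488+0.1831i)·(-0.0791-0.1435i)  (+0.0843-0.5087i)·(-0.1942+0.3287i)  (+0.1751+0.4740i)·(+0.2295+0.0000i)  (+0.0376+0.0316i)·(+0.1942+0.3287i)  (-0.6380-0.1166i)·(-0.0791+0.1435i)
Y_2^1(R⁻¹ n̂) = +0.293173+0.178373i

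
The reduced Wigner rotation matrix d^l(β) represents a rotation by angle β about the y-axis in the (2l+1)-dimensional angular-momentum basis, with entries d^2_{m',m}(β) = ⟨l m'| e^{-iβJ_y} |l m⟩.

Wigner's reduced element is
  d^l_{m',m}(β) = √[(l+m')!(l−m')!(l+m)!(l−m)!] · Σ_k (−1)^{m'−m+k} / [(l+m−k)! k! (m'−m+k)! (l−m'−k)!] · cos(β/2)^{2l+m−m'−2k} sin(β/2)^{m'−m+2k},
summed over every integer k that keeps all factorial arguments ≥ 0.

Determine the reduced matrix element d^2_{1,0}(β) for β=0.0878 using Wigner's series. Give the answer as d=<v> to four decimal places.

d^2_{1,0}(β=0.0878) via Wigner's sum:
c=cos(0.0878/2)=0.999037, s=sin(0.0878/2)=0.043886; N=√[6·1·2·2]=4.898979
k∈{0,1} keeps every argument non-negative
  k=0: (−1)^1·4.8990/(2)·0.9990^3·0.0439^1 = -0.107188
  k=1: (−1)^2·4.8990/(2)·0.9990^1·0.0439^3 = +0.000207
d^2_{1,0}(0.0878) = -0.107188 +0.000207 = -0.106981

d=-0.1070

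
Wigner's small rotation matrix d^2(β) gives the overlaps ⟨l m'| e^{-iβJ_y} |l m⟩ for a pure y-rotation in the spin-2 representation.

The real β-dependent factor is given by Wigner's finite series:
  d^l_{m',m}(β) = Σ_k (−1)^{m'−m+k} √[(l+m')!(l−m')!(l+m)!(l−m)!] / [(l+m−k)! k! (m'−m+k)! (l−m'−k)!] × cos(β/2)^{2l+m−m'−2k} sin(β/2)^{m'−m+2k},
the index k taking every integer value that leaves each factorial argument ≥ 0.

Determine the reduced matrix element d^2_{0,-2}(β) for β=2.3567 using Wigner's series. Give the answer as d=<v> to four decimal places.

d=0.3059

d^2_{0,-2}(β=2.3567) via Wigner's sum:
c=cos(2.3567/2)=0.382450, s=sin(2.3567/2)=0.923976; N=√[2·2·1·24]=9.797959
The bounds max(0,m−m')=0 and min(l+m,l−m')=0 give 1 term
  k=0: (−1)^2·9.7980/(4)·0.3824^2·0.9240^2 = +0.305877
d^2_{0,-2}(2.3567) = +0.305877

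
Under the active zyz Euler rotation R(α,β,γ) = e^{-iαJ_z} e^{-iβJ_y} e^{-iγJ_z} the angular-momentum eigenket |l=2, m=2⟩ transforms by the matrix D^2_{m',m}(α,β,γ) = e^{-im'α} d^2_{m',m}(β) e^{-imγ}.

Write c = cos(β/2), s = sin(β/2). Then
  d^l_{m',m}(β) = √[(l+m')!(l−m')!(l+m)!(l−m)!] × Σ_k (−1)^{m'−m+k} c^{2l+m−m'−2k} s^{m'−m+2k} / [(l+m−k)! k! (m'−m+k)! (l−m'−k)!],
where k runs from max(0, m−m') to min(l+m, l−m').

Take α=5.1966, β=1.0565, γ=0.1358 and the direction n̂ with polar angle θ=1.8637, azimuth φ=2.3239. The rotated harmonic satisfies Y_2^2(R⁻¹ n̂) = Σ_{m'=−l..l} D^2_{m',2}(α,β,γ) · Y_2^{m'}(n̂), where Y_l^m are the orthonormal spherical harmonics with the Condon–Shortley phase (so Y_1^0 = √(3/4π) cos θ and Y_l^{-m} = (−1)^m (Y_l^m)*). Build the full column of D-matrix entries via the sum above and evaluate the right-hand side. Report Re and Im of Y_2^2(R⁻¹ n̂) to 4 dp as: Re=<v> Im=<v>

Re=0.0019 Im=0.0408

Need the full column D^2_{m',2} for m'=−2..2 at α=5.1966, β=1.0565, γ=0.1358.
cos(β/2)=0.863690, sin(β/2)=0.504023
d^2_{-2,2}: single k=4 term ⇒ +0.064536;  D = -0.049492-0.041418i
d^2_{-1,2}: single k=3 term ⇒ +0.221176;  D = +0.046671-0.216196i
d^2_{0,2}: single k=2 term ⇒ +0.464186;  D = +0.447170-0.124529i
d^2_{1,2}: single k=1 term ⇒ +0.649463;  D = +0.445453+0.472624i
d^2_{2,2}: single k=0 term ⇒ +0.556458;  D = -0.180724+0.526293i
Y_2^{m'}(θ=1.8637,φ=2.3239) and Σ D·Y over m':
  (-0.0495-0.0414i)·(-0.0229+0.3533i)  (+0.0467-0.2162i)·(+0.1461+0.1558i)  (+0.4472-0.1245i)·(-0.2365+0.0000i)  (+0.4455+0.4726i)·(-0.1461+0.1558i)  (-0.1807+0.5263i)·(-0.0229-0.3533i)
Y_2^2(R⁻¹ n̂) = +0.001894+0.040811i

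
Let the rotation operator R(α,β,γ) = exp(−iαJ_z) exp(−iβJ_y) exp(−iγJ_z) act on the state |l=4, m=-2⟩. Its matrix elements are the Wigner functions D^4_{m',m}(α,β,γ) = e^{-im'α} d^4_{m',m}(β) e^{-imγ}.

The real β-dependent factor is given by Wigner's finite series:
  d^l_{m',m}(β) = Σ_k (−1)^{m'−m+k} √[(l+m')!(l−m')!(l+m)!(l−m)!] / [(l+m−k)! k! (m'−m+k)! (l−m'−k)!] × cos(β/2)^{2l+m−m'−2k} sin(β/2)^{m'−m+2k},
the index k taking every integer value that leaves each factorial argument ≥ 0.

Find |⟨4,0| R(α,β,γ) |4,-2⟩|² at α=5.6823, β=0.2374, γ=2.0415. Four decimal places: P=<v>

D^4_{0,-2}(5.6823,0.2374,2.0415) = e^{-i·0·5.6823}·d^4_{0,-2}(0.2374)·e^{-i·-2·2.0415}. Compute d first:
c=cos(0.2374/2)=0.992963, s=sin(0.2374/2)=0.118421; N=√[24·24·2·720]=910.735966
k∈{0,1,2} keeps every argument non-negative
  k=0: (−1)^2·910.7360/(96)·0.9930^6·0.1184^2 = +0.127521
  k=1: (−1)^3·910.7360/(36)·0.9930^4·0.1184^4 = -0.004837
  k=2: (−1)^4·910.7360/(96)·0.9930^2·0.1184^6 = +0.000026
d^4_{0,-2}(0.2374) = +0.127521 -0.004837 +0.000026 = +0.122710
|D^4_{0,-2}|² = |d^4_{0,-2}(β)|² = (+0.122710)² = 0.015058 (the z-rotation phases have unit modulus)

P=0.0151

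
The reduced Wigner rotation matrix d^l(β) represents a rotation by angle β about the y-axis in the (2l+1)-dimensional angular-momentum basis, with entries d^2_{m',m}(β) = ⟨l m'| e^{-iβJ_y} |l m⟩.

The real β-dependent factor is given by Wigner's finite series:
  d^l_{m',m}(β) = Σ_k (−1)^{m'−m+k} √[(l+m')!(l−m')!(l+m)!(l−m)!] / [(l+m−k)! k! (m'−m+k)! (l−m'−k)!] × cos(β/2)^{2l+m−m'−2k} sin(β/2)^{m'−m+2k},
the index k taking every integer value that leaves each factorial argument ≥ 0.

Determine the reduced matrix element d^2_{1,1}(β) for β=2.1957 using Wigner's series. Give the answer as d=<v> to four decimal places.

d^2_{1,1}(β=2.1957) via Wigner's sum:
c=cos(2.1957/2)=0.455511, s=sin(2.1957/2)=0.890230; N=√[6·1·6·1]=6.000000
Admissible k: 0..1 (factorial args all ≥0)
  k=0: (−1)^0·6.0000/(6)·0.4555^4·0.8902^0 = +0.043052
  k=1: (−1)^1·6.0000/(2)·0.4555^2·0.8902^2 = -0.493314
d^2_{1,1}(2.1957) = +0.043052 -0.493314 = -0.450262

d=-0.4503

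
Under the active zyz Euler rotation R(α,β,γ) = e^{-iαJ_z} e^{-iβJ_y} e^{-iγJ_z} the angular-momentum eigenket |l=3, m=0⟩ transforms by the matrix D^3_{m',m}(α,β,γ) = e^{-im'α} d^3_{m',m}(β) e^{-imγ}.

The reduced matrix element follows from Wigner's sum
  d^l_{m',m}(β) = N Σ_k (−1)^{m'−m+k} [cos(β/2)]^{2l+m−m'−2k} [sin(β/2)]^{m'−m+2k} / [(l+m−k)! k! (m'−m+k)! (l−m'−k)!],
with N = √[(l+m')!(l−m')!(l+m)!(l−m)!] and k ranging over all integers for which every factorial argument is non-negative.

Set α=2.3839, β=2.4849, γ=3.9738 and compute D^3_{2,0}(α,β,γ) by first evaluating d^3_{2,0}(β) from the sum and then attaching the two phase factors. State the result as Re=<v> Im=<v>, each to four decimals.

First d^3_{2,0}(β=2.4849), then the phase factors e^{-i(2)α} and e^{-i(0)γ}:
Half-angle: c=0.322478, s=0.946577. N=√(120·1·6·6)=65.726707
Admissible k: 0..1 (factorial args all ≥0)
  k=0: (−1)^2·65.7267/(12)·0.3225^4·0.9466^2 = +0.053073
  k=1: (−1)^3·65.7267/(12)·0.3225^2·0.9466^4 = -0.457283
d^3_{2,0}(2.4849) = +0.053073 -0.457283 = -0.404210
Attach z-rotation phases: D = e^{-i(2)(2.3839)}·(-0.404210)·e^{-i(0)(3.9738)} = -0.022386-0.403589i

Re=-0.0224 Im=-0.4036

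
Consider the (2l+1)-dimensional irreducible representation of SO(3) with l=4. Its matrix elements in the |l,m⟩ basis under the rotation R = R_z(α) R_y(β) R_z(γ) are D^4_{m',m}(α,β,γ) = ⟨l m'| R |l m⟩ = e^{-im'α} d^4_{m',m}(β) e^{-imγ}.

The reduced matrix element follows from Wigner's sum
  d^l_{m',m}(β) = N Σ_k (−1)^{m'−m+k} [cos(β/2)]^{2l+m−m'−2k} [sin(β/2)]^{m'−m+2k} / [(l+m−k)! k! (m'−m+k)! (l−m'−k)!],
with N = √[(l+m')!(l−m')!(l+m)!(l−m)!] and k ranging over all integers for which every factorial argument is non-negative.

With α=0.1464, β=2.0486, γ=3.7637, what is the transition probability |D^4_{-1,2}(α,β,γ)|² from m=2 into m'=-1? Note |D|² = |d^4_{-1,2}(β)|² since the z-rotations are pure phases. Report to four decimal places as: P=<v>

P=0.0832

D^4_{-1,2}(0.1464,2.0486,3.7637) = e^{-i·-1·0.1464}·d^4_{-1,2}(2.0486)·e^{-i·2·3.7637}. Compute d first:
With c≡cos(β/2)=0.519697 and s≡sin(β/2)=0.854351, N=[6·120·720·2]^{1/2}=1018.233765
The bounds max(0,m−m')=3 and min(l+m,l−m')=5 give 3 terms
  k=3: (−1)^0·1018.2338/(72)·0.5197^5·0.8544^3 = +0.334329
  k=4: (−1)^1·1018.2338/(48)·0.5197^3·0.8544^5 = -1.355307
  k=5: (−1)^2·1018.2338/(240)·0.5197^1·0.8544^7 = +0.732554
d^4_{-1,2}(2.0486) = +0.334329 -1.355307 +0.732554 = -0.288424
|D^4_{-1,2}|² = |d^4_{-1,2}(β)|² = (-0.288424)² = 0.083188 (the z-rotation phases have unit modulus)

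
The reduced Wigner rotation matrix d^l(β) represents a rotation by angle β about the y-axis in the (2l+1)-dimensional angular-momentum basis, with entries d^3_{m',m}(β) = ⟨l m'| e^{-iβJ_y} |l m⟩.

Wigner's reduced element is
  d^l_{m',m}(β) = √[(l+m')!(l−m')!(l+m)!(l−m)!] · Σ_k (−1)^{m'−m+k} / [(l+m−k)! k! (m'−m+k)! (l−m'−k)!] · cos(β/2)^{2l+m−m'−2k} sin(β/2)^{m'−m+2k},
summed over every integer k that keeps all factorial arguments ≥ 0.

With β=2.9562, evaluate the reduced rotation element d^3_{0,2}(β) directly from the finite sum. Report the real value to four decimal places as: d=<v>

d^3_{0,2}(β=2.9562) via Wigner's sum:
Half-angle: c=0.092564, s=0.995707. N=√(6·6·120·1)=65.726707
Admissible k: 2..3 (factorial args all ≥0)
  k=2: (−1)^0·65.7267/(12)·0.0926^4·0.9957^2 = +0.000399
  k=3: (−1)^1·65.7267/(12)·0.0926^2·0.9957^4 = -0.046128
d^3_{0,2}(2.9562) = +0.000399 -0.046128 = -0.045730

d=-0.0457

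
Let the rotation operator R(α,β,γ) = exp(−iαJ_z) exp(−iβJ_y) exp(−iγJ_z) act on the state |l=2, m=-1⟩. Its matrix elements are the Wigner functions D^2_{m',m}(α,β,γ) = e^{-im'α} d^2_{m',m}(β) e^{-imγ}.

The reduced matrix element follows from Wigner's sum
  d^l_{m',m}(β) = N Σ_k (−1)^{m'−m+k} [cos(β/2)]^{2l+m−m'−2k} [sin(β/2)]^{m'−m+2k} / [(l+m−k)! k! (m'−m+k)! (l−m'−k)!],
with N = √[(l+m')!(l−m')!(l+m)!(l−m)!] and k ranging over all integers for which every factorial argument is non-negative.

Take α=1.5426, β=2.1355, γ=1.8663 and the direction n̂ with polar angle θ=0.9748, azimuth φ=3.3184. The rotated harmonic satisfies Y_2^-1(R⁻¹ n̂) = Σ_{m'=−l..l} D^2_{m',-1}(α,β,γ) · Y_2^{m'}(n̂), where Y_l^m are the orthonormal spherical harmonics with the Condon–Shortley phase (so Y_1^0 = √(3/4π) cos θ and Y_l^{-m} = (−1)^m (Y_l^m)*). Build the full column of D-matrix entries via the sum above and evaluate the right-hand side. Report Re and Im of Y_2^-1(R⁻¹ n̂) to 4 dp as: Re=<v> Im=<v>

Re=-0.3034 Im=0.0449

Need the full column D^2_{m',-1} for m'=−2..2 at α=1.5426, β=2.1355, γ=1.8663.
cos(β/2)=0.482097, sin(β/2)=0.876118
d^2_{-2,-1}: single k=1 term ⇒ +0.196334;  D = +0.046500-0.190748i
d^2_{-1,-1}: k∈[0..1] ⇒ +0.054018 -0.535198 = -0.481181;  D = +0.464092+0.127097i
d^2_{0,-1}: k∈[0..1] ⇒ -0.240459 +0.794141 = +0.553682;  D = -0.161244+0.529683i
d^2_{1,-1}: k∈[0..1] ⇒ +0.535198 -0.589183 = -0.053985;  D = -0.051181-0.017171i
d^2_{2,-1}: single k=0 term ⇒ -0.648413;  D = -0.223494+0.608679i
Y_2^{m'}(θ=0.9748,φ=3.3184) and Σ D·Y over m':
  (+0.0465-0.1907i)·(+0.2482-0.0916i)  (+0.4641+0.1271i)·(-0.3533+0.0631i)  (-0.1612+0.5297i)·(-0.0173+0.0000i)  (-0.0512-0.0172i)·(+0.3533+0.0631i)  (-0.2235+0.6087i)·(+0.2482+0.0916i)
Y_2^-1(R⁻¹ n̂) = -0.303368+0.044947i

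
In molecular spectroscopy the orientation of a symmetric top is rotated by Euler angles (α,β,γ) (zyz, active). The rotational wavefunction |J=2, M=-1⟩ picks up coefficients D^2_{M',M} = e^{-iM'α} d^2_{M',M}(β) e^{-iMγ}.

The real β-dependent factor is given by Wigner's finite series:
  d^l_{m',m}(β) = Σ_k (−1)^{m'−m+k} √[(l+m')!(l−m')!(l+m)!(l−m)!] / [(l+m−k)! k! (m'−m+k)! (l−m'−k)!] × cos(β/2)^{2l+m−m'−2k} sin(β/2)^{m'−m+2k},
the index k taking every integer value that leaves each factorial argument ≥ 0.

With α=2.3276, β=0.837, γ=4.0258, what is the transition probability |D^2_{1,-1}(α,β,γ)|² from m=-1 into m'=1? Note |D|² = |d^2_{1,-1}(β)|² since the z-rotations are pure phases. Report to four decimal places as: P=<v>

P=0.1493

Split into d^2_{1,-1}(β=0.837) × two z-phases.
Half-angle: c=0.913700, s=0.406390. N=√(6·1·1·6)=6.000000
Admissible k: 0..1 (factorial args all ≥0)
  k=0: (−1)^2·6.0000/(2)·0.9137^2·0.4064^2 = +0.413633
  k=1: (−1)^3·6.0000/(6)·0.9137^0·0.4064^4 = -0.027276
d^2_{1,-1}(0.837) = +0.413633 -0.027276 = +0.386357
|D^2_{1,-1}|² = |d^2_{1,-1}(β)|² = (+0.386357)² = 0.149272 (the z-rotation phases have unit modulus)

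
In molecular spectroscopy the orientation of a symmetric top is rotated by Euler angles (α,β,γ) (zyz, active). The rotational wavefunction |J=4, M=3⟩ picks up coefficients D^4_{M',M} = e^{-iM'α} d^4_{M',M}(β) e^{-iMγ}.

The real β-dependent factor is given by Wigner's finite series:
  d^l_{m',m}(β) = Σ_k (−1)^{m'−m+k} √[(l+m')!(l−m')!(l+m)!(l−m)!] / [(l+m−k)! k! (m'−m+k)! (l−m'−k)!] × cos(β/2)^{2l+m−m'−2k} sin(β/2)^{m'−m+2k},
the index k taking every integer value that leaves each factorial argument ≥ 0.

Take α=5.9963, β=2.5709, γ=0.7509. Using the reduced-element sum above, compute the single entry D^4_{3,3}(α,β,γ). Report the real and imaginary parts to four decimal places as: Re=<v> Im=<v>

D^4_{3,3}(5.9963,2.5709,0.7509) = e^{-i·3·5.9963}·d^4_{3,3}(2.5709)·e^{-i·3·0.7509}. Compute d first:
Half-angle: c=0.281490, s=0.959564. N=√(5040·1·5040·1)=5040.000000
k∈{0,1} keeps every argument non-negative
  k=0: (−1)^0·5040.0000/(5040)·0.2815^8·0.9596^0 = +0.000039
  k=1: (−1)^1·5040.0000/(720)·0.2815^6·0.9596^2 = -0.003206
d^4_{3,3}(2.5709) = +0.000039 -0.003206 = -0.003167
Attach z-rotation phases: D = e^{-i(3)(5.9963)}·(-0.003167)·e^{-i(3)(0.7509)} = -0.000563+0.003117i

Re=-0.0006 Im=0.0031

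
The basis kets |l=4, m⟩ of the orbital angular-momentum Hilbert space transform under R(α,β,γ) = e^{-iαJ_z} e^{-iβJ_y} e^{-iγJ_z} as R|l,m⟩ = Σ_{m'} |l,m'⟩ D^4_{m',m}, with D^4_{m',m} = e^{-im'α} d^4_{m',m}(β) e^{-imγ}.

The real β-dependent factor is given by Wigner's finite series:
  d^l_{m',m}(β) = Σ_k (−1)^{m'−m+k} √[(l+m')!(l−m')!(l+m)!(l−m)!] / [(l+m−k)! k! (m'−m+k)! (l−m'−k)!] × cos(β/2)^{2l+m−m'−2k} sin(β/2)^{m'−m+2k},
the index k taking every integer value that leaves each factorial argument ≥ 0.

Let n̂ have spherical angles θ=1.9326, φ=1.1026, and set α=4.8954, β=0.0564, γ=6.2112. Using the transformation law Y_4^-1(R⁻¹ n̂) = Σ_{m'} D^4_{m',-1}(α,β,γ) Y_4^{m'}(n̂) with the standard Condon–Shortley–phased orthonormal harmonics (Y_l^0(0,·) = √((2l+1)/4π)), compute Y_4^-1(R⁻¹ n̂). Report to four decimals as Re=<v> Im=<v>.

Need the full column D^4_{m',-1} for m'=−4..4 at α=4.8954, β=0.0564, γ=6.2112.
cos(β/2)=0.999602, sin(β/2)=0.028196
d^4_{-4,-1}: single k=3 term ⇒ +0.000167;  D = +0.000132+0.000103i
d^4_{-3,-1}: k∈[2..3] ⇒ +0.006295 -0.000008 = +0.006287;  D = -0.002887+0.005585i
d^4_{-2,-1}: k∈[1..3] ⇒ +0.119294 -0.000475 +0.000000 = +0.118820;  D = -0.113720-0.034436i
d^4_{-1,-1}: k∈[0..3] ⇒ +0.996824 -0.011897 +0.000019 -0.000000 = +0.984946;  D = +0.109130-0.978881i
d^4_{0,-1}: k∈[0..3] ⇒ -0.125747 +0.000600 -0.000000 +0.000000 = -0.125147;  D = -0.124823+0.009001i
d^4_{1,-1}: k∈[0..3] ⇒ +0.007931 -0.000019 +0.000000 -0.000000 = +0.007912;  D = +0.001996+0.007657i
d^4_{2,-1}: k∈[0..2] ⇒ -0.000316 +0.000000 -0.000000 = -0.000316;  D = +0.000286-0.000134i
d^4_{3,-1}: k∈[0..1] ⇒ +0.000008 -0.000000 = +0.000008;  D = -0.000005-0.000007i
d^4_{4,-1}: single k=0 term ⇒ -0.000000;  D = -0.000000+0.000000i
Y_4^{m'}(θ=1.9326,φ=1.1026) and Σ D·Y over m':
  (+0.0001+0.0001i)·(-0.1007+0.3233i)  (-0.0029+0.0056i)·(+0.3575-0.0600i)  (-0.1137-0.0344i)·(+0.0213+0.0290i)  (+0.1091-0.9789i)·(+0.1500-0.2967i)  (-0.1248+0.0090i)·(-0.0221+0.0000i)  (+0.0020+0.0077i)·(-0.1500-0.2967i)  (+0.0003-0.0001i)·(+0.0213-0.0290i)  (-0.0000-0.0000i)·(-0.3575-0.0600i)  (-0.0000+0.0000i)·(-0.1007-0.3233i)
Y_4^-1(R⁻¹ n̂) = -0.271498-0.183032i

Re=-0.2715 Im=-0.1830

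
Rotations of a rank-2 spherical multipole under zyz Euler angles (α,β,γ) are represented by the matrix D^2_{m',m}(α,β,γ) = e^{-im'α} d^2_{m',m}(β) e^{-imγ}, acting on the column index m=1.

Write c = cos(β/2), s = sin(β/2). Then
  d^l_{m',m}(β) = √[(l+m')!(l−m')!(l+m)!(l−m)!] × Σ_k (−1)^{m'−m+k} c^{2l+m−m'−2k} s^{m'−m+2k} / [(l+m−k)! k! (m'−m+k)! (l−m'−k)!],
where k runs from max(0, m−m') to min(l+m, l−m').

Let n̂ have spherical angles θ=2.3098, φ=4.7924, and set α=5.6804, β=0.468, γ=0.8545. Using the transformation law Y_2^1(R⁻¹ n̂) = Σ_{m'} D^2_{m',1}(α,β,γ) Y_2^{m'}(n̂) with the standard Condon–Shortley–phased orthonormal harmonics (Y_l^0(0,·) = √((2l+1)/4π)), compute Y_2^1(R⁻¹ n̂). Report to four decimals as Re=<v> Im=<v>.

Need the full column D^2_{m',1} for m'=−2..2 at α=5.6804, β=0.468, γ=0.8545.
cos(β/2)=0.972747, sin(β/2)=0.231870
d^2_{-2,1}: single k=3 term ⇒ +0.024253;  D = -0.011399-0.021407i
d^2_{-1,1}: k∈[2..3] ⇒ +0.152620 -0.002891 = +0.149729;  D = +0.016959-0.148766i
d^2_{0,1}: k∈[1..2] ⇒ +0.522781 -0.029704 = +0.493078;  D = +0.323753-0.371900i
d^2_{1,1}: k∈[0..1] ⇒ +0.895363 -0.152620 = +0.742743;  D = +0.719337-0.184991i
d^2_{2,1}: single k=0 term ⇒ -0.426849;  D = -0.400814-0.146795i
Y_2^{m'}(θ=2.3098,φ=4.7924) and Σ D·Y over m':
  (-0.0114-0.0214i)·(-0.2083+0.0336i)  (+0.0170-0.1488i)·(-0.0307-0.3834i)  (+0.3238-0.3719i)·(+0.1139+0.0000i)  (+0.7193-0.1850i)·(+0.0307-0.3834i)  (-0.4008-0.1468i)·(-0.2083-0.0336i)
Y_2^1(R⁻¹ n̂) = +0.012160-0.277604i

Re=0.0122 Im=-0.2776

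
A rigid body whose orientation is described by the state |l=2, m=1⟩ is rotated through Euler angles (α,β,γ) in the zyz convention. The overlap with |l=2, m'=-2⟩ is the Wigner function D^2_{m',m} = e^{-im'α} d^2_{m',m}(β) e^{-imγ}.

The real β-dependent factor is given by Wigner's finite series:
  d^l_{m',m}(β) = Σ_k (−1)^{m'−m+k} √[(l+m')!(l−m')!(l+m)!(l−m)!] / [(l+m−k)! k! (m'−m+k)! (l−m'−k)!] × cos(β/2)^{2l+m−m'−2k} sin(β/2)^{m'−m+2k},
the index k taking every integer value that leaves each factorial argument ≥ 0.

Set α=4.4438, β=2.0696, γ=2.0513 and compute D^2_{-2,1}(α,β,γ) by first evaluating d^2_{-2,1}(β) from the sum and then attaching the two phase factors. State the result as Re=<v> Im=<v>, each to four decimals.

D^2_{-2,1}(4.4438,2.0696,2.0513) = e^{-i·-2·4.4438}·d^2_{-2,1}(2.0696)·e^{-i·1·2.0513}. Compute d first:
Half-angle: c=0.510698, s=0.859760. N=√(1·24·6·1)=12.000000
k∈{3} keeps every argument non-negative
  k=3: (−1)^0·12.0000/(6)·0.5107^1·0.8598^3 = +0.649122
d^2_{-2,1}(2.0696) = +0.649122
Attach z-rotation phases: D = e^{-i(-2)(4.4438)}·(+0.649122)·e^{-i(1)(2.0513)} = +0.552333+0.341010i

Re=0.5523 Im=0.3410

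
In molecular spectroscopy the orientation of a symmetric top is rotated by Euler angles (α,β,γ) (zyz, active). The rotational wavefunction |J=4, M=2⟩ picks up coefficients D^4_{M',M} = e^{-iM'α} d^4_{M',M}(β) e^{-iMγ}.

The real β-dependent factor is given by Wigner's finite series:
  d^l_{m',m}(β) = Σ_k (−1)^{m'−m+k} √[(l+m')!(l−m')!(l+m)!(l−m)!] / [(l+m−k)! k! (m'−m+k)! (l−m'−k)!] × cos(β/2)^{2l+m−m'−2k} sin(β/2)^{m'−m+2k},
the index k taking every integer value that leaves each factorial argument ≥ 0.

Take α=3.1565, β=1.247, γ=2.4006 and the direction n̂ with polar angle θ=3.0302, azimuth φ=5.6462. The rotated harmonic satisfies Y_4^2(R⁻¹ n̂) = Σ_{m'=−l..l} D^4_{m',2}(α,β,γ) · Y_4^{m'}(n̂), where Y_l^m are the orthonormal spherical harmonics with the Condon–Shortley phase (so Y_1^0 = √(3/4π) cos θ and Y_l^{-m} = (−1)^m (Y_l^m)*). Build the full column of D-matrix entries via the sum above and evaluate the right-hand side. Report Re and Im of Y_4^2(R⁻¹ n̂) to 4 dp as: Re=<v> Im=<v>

Re=-0.0020 Im=0.0336

Need the full column D^4_{m',2} for m'=−4..4 at α=3.1565, β=1.247, γ=2.4006.
cos(β/2)=0.811840, sin(β/2)=0.583880
d^4_{-4,2}: single k=6 term ⇒ +0.138185;  D = +0.004032+0.138127i
d^4_{-3,2}: k∈[5..6] ⇒ +0.407582 -0.070275 = +0.337307;  D = -0.014867-0.336979i
d^4_{-2,2}: k∈[4..6] ⇒ +0.757299 -0.313375 +0.013508 = +0.457432;  D = +0.026971+0.456637i
d^4_{-1,2}: k∈[3..5] ⇒ +0.992746 -0.770258 +0.079684 = +0.302172;  D = -0.022311-0.301348i
d^4_{0,2}: k∈[2..4] ⇒ +0.925957 -1.277222 +0.247745 = -0.103520;  D = -0.009182-0.103112i
d^4_{1,2}: k∈[1..3] ⇒ +0.575775 -1.489119 +0.513505 = -0.399839;  D = +0.041396+0.397690i
d^4_{2,2}: k∈[0..2] ⇒ +0.188696 -1.171253 +0.757299 = -0.225258;  D = -0.026659-0.223675i
d^4_{3,2}: k∈[0..1] ⇒ -0.507786 +0.787967 = +0.280182;  D = -0.037302-0.277688i
d^4_{4,2}: single k=0 term ⇒ +0.516474;  D = +0.076384+0.510795i
Y_4^{m'}(θ=3.0302,φ=5.6462) and Σ D·Y over m':
  (+0.0040+0.1381i)·(-0.0001+0.0000i)  (-0.0149-0.3370i)·(+0.0006-0.0016i)  (+0.0270+0.4566i)·(+0.0071+0.0234i)  (-0.0223-0.3013i)·(-0.1644-0.1217i)  (-0.0092-0.1031i)·(+0.7946+0.0000i)  (+0.0414+0.3977i)·(+0.1644-0.1217i)  (-0.0267-0.2237i)·(+0.0071-0.0234i)  (-0.0373-0.2777i)·(-0.0006-0.0016i)  (+0.0764+0.5108i)·(-0.0001-0.0000i)
Y_4^2(R⁻¹ n̂) = -0.001969+0.033618i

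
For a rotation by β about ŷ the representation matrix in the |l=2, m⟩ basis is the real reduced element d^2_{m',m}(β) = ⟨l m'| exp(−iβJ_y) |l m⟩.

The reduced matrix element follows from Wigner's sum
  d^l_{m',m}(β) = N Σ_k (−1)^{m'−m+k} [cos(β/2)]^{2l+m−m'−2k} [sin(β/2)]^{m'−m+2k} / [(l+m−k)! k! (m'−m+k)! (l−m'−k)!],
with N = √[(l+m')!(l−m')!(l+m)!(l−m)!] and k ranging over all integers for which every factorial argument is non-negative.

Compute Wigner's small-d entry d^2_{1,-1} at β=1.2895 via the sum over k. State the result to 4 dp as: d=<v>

d=0.5617

d^2_{1,-1}(β=1.2895) via Wigner's sum:
c=cos(1.2895/2)=0.799250, s=sin(1.2895/2)=0.600999; N=√[6·1·1·6]=6.000000
The bounds max(0,m−m')=0 and min(l+m,l−m')=1 give 2 terms
  k=0: (−1)^2·6.0000/(2)·0.7993^2·0.6010^2 = +0.692203
  k=1: (−1)^3·6.0000/(6)·0.7993^0·0.6010^4 = -0.130465
d^2_{1,-1}(1.2895) = +0.692203 -0.130465 = +0.561738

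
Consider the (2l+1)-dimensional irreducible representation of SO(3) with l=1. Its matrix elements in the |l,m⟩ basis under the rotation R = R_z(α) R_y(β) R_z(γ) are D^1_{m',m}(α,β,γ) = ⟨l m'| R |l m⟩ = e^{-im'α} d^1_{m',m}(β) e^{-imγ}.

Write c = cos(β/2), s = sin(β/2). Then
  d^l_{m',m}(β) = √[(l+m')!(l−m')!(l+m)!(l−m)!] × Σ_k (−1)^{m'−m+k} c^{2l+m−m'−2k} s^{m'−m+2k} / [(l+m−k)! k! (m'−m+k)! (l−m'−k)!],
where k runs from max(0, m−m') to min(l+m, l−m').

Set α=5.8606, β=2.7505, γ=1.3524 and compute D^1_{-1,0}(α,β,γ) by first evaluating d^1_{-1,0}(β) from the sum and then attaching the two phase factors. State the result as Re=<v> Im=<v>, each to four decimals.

First d^1_{-1,0}(β=2.7505), then the phase factors e^{-i(-1)α} and e^{-i(0)γ}:
Half-angle: c=0.194302, s=0.980942. N=√(1·2·1·1)=1.414214
k∈{1} keeps every argument non-negative
  k=1: (−1)^0·1.4142/(1)·0.1943^1·0.9809^1 = +0.269548
d^1_{-1,0}(2.7505) = +0.269548
D = (+0.912032-0.410120i)·(+0.269548)·(+1.000000+0.000000i) = +0.245837-0.110547i

Re=0.2458 Im=-0.1105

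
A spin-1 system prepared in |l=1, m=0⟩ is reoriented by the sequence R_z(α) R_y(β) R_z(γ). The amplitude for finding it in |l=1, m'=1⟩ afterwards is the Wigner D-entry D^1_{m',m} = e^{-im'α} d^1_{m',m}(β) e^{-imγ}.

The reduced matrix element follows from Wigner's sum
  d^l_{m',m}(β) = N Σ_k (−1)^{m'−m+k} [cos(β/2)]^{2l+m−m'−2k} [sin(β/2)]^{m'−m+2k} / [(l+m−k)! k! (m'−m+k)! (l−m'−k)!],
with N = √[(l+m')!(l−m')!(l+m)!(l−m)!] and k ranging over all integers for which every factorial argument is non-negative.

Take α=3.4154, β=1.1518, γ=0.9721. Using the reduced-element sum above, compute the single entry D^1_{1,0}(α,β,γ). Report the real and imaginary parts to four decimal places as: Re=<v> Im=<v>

Re=0.6219 Im=-0.1747

Split into d^1_{1,0}(β=1.1518) × two z-phases.
c=cos(1.1518/2)=0.838703, s=sin(1.1518/2)=0.544590; N=√[2·1·1·1]=1.414214
The bounds max(0,m−m')=0 and min(l+m,l−m')=0 give 1 term
  k=0: (−1)^1·1.4142/(1)·0.8387^1·0.5446^1 = -0.645940
d^1_{1,0}(1.1518) = -0.645940
Phases: e^{-i·(1)·3.4154}=-0.962748+0.270399i, e^{-i·(0)·0.9721}=+1.000000+0.000000i ⇒ D=+0.621878-0.174662i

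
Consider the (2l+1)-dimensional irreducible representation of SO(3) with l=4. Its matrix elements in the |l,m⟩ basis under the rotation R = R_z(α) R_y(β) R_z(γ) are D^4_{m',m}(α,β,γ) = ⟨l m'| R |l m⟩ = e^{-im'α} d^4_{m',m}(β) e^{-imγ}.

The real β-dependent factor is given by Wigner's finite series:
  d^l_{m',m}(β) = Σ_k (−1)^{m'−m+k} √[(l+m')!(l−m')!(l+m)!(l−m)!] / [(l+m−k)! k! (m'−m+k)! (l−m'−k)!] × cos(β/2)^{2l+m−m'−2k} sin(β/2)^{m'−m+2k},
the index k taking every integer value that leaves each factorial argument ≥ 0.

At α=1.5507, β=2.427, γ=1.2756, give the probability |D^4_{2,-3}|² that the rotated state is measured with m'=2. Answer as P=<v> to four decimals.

P=0.2326

D^4_{2,-3}(1.5507,2.427,1.2756) = e^{-i·2·1.5507}·d^4_{2,-3}(2.427)·e^{-i·-3·1.2756}. Compute d first:
c=cos(2.427/2)=0.349743, s=sin(2.427/2)=0.936846; N=√[720·2·1·5040]=2693.993318
k∈{0,1} keeps every argument non-negative
  k=0: (−1)^5·2693.9933/(240)·0.3497^3·0.9368^5 = -0.346554
  k=1: (−1)^6·2693.9933/(720)·0.3497^1·0.9368^7 = +0.828876
d^4_{2,-3}(2.427) = -0.346554 +0.828876 = +0.482321
|D^4_{2,-3}|² = |d^4_{2,-3}(β)|² = (+0.482321)² = 0.232634 (the z-rotation phases have unit modulus)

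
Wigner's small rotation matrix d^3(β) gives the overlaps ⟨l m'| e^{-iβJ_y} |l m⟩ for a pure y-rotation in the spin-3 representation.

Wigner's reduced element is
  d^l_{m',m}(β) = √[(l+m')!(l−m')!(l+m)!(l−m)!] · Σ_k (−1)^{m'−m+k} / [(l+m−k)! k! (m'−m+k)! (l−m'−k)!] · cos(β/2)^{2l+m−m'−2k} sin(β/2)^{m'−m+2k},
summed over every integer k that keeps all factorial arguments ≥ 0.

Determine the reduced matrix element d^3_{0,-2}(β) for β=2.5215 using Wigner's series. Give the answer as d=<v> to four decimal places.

d=-0.3763

d^3_{0,-2}(β=2.5215) via Wigner's sum:
c=cos(2.5215/2)=0.305103, s=sin(2.5215/2)=0.952319; N=√[6·6·1·120]=65.726707
Admissible k: 0..1 (factorial args all ≥0)
  k=0: (−1)^2·65.7267/(12)·0.3051^4·0.9523^2 = +0.043044
  k=1: (−1)^3·65.7267/(12)·0.3051^2·0.9523^4 = -0.419357
d^3_{0,-2}(2.5215) = +0.043044 -0.419357 = -0.376313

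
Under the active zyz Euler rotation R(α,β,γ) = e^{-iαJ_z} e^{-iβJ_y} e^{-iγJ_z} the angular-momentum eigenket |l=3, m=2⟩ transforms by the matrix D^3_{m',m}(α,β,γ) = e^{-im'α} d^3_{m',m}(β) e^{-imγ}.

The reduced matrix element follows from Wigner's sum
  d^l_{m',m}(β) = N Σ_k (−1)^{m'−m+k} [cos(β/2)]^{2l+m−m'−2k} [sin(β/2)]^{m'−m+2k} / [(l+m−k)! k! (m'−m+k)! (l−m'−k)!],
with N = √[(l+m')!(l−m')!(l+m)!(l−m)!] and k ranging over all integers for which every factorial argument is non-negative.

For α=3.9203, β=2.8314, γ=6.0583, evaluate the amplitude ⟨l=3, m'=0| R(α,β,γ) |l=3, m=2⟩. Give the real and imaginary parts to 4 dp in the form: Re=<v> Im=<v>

First d^3_{0,2}(β=2.8314), then the phase factors e^{-i(0)α} and e^{-i(2)γ}:
With c≡cos(β/2)=0.154475 and s≡sin(β/2)=0.987997, N=[6·6·120·1]^{1/2}=65.726707
The bounds max(0,m−m')=2 and min(l+m,l−m')=3 give 2 terms
  k=2: (−1)^0·65.7267/(12)·0.1545^4·0.9880^2 = +0.003044
  k=3: (−1)^1·65.7267/(12)·0.1545^2·0.9880^4 = -0.124538
d^3_{0,2}(2.8314) = +0.003044 -0.124538 = -0.121493
Attach z-rotation phases: D = e^{-i(0)(3.9203)}·(-0.121493)·e^{-i(2)(6.0583)} = -0.109410-0.052820i

Re=-0.1094 Im=-0.0528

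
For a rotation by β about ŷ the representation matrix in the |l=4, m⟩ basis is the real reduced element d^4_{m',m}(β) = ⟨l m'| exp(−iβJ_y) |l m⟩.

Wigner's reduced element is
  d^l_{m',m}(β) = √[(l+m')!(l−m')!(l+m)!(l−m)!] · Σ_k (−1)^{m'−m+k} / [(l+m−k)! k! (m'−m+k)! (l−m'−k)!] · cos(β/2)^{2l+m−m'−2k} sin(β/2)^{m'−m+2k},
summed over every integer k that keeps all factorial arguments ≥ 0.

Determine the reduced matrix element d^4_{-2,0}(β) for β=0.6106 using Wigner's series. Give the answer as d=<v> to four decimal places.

d=0.4806

d^4_{-2,0}(β=0.6106) via Wigner's sum:
Half-angle: c=0.953757, s=0.300579. N=√(2·720·24·24)=910.735966
Admissible k: 2..4 (factorial args all ≥0)
  k=2: (−1)^0·910.7360/(96)·0.9538^6·0.3006^2 = +0.645157
  k=3: (−1)^1·910.7360/(36)·0.9538^4·0.3006^4 = -0.170874
  k=4: (−1)^2·910.7360/(96)·0.9538^2·0.3006^6 = +0.006364
d^4_{-2,0}(0.6106) = +0.645157 -0.170874 +0.006364 = +0.480647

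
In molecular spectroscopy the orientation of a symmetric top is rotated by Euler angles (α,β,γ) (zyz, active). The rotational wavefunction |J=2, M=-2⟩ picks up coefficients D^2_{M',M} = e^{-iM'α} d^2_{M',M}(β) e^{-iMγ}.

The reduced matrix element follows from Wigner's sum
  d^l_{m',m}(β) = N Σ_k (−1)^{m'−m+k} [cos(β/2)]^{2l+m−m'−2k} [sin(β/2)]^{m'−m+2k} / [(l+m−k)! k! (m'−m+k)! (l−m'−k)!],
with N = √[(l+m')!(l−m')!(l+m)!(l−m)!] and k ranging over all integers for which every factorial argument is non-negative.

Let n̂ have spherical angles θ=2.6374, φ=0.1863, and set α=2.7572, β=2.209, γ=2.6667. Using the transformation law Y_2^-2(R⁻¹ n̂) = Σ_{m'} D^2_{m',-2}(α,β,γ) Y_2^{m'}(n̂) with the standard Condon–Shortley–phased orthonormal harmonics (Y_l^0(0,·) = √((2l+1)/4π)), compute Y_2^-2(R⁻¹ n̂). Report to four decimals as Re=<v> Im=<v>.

Re=0.3406 Im=-0.1485

Need the full column D^2_{m',-2} for m'=−2..2 at α=2.7572, β=2.209, γ=2.6667.
cos(β/2)=0.449581, sin(β/2)=0.893240
d^2_{-2,-2}: single k=0 term ⇒ +0.040854;  D = -0.006015-0.040409i
d^2_{-1,-2}: single k=0 term ⇒ -0.162339;  D = +0.038055-0.157815i
d^2_{0,-2}: single k=0 term ⇒ +0.395028;  D = +0.229850-0.321272i
d^2_{1,-2}: single k=0 term ⇒ -0.640829;  D = +0.541102-0.343322i
d^2_{2,-2}: single k=0 term ⇒ +0.636607;  D = +0.626208-0.114598i
Y_2^{m'}(θ=2.6374,φ=0.1863) and Σ D·Y over m':
  (-0.0060-0.0404i)·(+0.0840-0.0328i)  (+0.0381-0.1578i)·(-0.3211+0.0605i)  (+0.2298-0.3213i)·(+0.4100+0.0000i)  (+0.5411-0.3433i)·(+0.3211+0.0605i)  (+0.6262-0.1146i)·(+0.0840+0.0328i)
Y_2^-2(R⁻¹ n̂) = +0.340611-0.148491i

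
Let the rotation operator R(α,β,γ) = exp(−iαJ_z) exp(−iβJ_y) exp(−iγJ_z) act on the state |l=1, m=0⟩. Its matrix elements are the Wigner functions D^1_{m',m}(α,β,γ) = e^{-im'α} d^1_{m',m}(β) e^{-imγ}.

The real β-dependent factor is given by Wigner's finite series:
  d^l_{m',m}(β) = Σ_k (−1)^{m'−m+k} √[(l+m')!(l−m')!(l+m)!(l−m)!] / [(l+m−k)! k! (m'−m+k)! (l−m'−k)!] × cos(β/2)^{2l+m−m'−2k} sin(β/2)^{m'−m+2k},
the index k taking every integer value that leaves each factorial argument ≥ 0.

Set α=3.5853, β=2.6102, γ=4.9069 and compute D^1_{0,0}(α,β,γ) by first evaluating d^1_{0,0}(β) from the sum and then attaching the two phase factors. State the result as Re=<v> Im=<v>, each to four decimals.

Re=-0.8621 Im=0.0000

First d^1_{0,0}(β=2.6102), then the phase factors e^{-i(0)α} and e^{-i(0)γ}:
c=cos(2.6102/2)=0.262581, s=sin(2.6102/2)=0.964910; N=√[1·1·1·1]=1.000000
k: max(0,(0)−(0))=0 … min(1+(0),1−(0))=1
  k=0: (−1)^0·1.0000/(1)·0.2626^2·0.9649^0 = +0.068949
  k=1: (−1)^1·1.0000/(1)·0.2626^0·0.9649^2 = -0.931051
d^1_{0,0}(2.6102) = +0.068949 -0.931051 = -0.862102
Attach z-rotation phases: D = e^{-i(0)(3.5853)}·(-0.862102)·e^{-i(0)(4.9069)} = -0.862102+0.000000i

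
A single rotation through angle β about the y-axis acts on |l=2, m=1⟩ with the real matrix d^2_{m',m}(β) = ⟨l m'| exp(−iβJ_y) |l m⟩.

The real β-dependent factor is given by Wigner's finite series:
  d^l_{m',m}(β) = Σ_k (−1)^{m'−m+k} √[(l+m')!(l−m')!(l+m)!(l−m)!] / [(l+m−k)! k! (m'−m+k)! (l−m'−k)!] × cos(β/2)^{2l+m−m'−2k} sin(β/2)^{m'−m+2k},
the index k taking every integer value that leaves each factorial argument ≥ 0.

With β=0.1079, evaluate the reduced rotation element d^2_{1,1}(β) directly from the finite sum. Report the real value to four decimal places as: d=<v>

d=0.9855

d^2_{1,1}(β=0.1079) via Wigner's sum:
c=cos(0.1079/2)=0.998545, s=sin(0.1079/2)=0.053924; N=√[6·1·6·1]=6.000000
The bounds max(0,m−m')=0 and min(l+m,l−m')=1 give 2 terms
  k=0: (−1)^0·6.0000/(6)·0.9985^4·0.0539^0 = +0.994193
  k=1: (−1)^1·6.0000/(2)·0.9985^2·0.0539^2 = -0.008698
d^2_{1,1}(0.1079) = +0.994193 -0.008698 = +0.985495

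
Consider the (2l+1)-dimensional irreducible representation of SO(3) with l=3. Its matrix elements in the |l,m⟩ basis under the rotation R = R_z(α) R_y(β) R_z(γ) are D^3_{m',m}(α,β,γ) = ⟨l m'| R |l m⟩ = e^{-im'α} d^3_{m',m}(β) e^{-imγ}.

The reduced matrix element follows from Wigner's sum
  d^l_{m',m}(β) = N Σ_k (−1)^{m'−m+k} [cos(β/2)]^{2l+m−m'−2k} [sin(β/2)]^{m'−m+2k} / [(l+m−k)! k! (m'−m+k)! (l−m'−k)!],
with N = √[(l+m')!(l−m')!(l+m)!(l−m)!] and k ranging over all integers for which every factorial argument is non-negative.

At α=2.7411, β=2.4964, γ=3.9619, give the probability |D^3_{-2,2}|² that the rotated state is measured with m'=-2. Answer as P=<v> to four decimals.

P=0.1031

First d^3_{-2,2}(β=2.4964), then the phase factors e^{-i(-2)α} and e^{-i(2)γ}:
With c≡cos(β/2)=0.317030 and s≡sin(β/2)=0.948416, N=[1·120·120·1]^{1/2}=120.000000
The bounds max(0,m−m')=4 and min(l+m,l−m')=5 give 2 terms
  k=4: (−1)^0·120.0000/(24)·0.3170^2·0.9484^4 = +0.406598
  k=5: (−1)^1·120.0000/(120)·0.3170^0·0.9484^6 = -0.727766
d^3_{-2,2}(2.4964) = +0.406598 -0.727766 = -0.321168
|D^3_{-2,2}|² = |d^3_{-2,2}(β)|² = (-0.321168)² = 0.103149 (the z-rotation phases have unit modulus)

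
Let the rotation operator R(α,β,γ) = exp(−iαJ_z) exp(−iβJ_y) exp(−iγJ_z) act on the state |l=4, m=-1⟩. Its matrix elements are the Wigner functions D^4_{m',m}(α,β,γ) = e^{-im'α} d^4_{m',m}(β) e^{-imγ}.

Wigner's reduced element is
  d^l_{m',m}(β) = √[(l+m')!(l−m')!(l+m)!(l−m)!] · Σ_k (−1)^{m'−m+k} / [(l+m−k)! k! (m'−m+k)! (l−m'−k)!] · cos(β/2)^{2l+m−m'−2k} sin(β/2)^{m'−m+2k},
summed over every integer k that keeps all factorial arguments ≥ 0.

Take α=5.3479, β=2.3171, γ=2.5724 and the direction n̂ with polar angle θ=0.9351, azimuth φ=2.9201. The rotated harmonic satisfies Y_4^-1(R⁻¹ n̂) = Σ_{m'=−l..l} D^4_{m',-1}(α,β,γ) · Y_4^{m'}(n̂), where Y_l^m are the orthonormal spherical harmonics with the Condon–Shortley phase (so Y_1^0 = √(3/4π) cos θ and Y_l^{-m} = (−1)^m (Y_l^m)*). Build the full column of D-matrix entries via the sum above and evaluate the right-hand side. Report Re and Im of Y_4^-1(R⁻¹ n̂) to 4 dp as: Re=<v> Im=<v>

Re=0.2184 Im=0.3765

Need the full column D^4_{m',-1} for m'=−4..4 at α=5.3479, β=2.3171, γ=2.5724.
cos(β/2)=0.400668, sin(β/2)=0.916223
d^4_{-4,-1}: single k=3 term ⇒ +0.059432;  D = +0.023257-0.054693i
d^4_{-3,-1}: k∈[2..3] ⇒ +0.027567 -0.240251 = -0.212684;  D = -0.206915+0.049203i
d^4_{-2,-1}: k∈[1..3] ⇒ +0.006444 -0.168475 +0.587323 = +0.425291;  D = +0.324779+0.274575i
d^4_{-1,-1}: k∈[0..3] ⇒ +0.000664 -0.052096 +0.544837 -0.949681 = -0.456276;  D = +0.030237-0.455273i
d^4_{0,-1}: k∈[0..3] ⇒ -0.006792 +0.213106 -1.114366 +0.971200 = +0.063148;  D = -0.053192+0.034034i
d^4_{1,-1}: k∈[0..3] ⇒ +0.034731 -0.544837 +1.424522 -0.496604 = +0.417811;  D = -0.390124-0.149564i
d^4_{2,-1}: k∈[0..2] ⇒ -0.112317 +0.880984 -0.921362 = -0.152694;  D = +0.040643+0.147186i
d^4_{3,-1}: k∈[0..1] ⇒ +0.240251 -0.753786 = -0.513535;  D = -0.317232+0.403835i
d^4_{4,-1}: single k=0 term ⇒ -0.310782;  D = -0.310639-0.009433i
Y_4^{m'}(θ=0.9351,φ=2.9201) and Σ D·Y over m':
  (+0.0233-0.0547i)·(+0.1173+0.1437i)  (-0.2069+0.0492i)·(-0.3048-0.2388i)  (+0.3248+0.2746i)·(+0.2872+0.1363i)  (+0.0302-0.4553i)·(+0.1174+0.0264i)  (-0.0532+0.0340i)·(-0.3413+0.0000i)  (-0.3901-0.1496i)·(-0.1174+0.0264i)  (+0.0406+0.1472i)·(+0.2872-0.1363i)  (-0.3172+0.4038i)·(+0.3048-0.2388i)  (-0.3106-0.0094i)·(+0.1173-0.1437i)
Y_4^-1(R⁻¹ n̂) = +0.218395+0.376530i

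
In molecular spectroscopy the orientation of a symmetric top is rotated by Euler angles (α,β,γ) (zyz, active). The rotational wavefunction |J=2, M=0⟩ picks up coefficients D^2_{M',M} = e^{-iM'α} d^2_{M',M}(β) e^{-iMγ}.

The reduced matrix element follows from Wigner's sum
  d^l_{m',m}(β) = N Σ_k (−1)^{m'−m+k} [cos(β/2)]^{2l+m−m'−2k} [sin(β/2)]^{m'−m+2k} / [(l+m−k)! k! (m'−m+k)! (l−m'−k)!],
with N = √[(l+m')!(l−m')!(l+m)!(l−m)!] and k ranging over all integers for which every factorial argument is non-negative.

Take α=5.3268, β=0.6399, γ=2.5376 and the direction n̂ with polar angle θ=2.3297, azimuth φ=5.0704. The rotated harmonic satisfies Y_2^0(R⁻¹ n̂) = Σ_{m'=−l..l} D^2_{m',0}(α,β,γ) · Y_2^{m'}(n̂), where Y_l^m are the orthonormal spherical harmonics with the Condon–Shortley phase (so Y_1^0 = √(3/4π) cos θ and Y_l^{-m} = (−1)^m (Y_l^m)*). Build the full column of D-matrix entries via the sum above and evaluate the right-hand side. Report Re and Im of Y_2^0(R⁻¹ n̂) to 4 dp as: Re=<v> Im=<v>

Re=-0.2987 Im=0.0000

Need the full column D^2_{m',0} for m'=−2..2 at α=5.3268, β=0.6399, γ=2.5376.
cos(β/2)=0.949251, sin(β/2)=0.314519
d^2_{-2,0}: single k=2 term ⇒ +0.218339;  D = -0.073220-0.205696i
d^2_{-1,0}: k∈[1..2] ⇒ +0.658971 -0.072343 = +0.586627;  D = +0.338177-0.479341i
d^2_{0,0}: k∈[0..2] ⇒ +0.811941 -0.356547 +0.009786 = +0.465180;  D = +0.465180+0.000000i
d^2_{1,0}: k∈[0..1] ⇒ -0.658971 +0.072343 = -0.586627;  D = -0.338177-0.479341i
d^2_{2,0}: single k=0 term ⇒ +0.218339;  D = -0.073220+0.205696i
Y_2^{m'}(θ=2.3297,φ=5.0704) and Σ D·Y over m':
  (-0.0732-0.2057i)·(-0.1534+0.1335i)  (+0.3382-0.4793i)·(-0.1352-0.3613i)  (+0.4652+0.0000i)·(+0.1326+0.0000i)  (-0.3382-0.4793i)·(+0.1352-0.3613i)  (-0.0732+0.2057i)·(-0.1534-0.1335i)
Y_2^0(R⁻¹ n̂) = -0.298683+0.000000i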